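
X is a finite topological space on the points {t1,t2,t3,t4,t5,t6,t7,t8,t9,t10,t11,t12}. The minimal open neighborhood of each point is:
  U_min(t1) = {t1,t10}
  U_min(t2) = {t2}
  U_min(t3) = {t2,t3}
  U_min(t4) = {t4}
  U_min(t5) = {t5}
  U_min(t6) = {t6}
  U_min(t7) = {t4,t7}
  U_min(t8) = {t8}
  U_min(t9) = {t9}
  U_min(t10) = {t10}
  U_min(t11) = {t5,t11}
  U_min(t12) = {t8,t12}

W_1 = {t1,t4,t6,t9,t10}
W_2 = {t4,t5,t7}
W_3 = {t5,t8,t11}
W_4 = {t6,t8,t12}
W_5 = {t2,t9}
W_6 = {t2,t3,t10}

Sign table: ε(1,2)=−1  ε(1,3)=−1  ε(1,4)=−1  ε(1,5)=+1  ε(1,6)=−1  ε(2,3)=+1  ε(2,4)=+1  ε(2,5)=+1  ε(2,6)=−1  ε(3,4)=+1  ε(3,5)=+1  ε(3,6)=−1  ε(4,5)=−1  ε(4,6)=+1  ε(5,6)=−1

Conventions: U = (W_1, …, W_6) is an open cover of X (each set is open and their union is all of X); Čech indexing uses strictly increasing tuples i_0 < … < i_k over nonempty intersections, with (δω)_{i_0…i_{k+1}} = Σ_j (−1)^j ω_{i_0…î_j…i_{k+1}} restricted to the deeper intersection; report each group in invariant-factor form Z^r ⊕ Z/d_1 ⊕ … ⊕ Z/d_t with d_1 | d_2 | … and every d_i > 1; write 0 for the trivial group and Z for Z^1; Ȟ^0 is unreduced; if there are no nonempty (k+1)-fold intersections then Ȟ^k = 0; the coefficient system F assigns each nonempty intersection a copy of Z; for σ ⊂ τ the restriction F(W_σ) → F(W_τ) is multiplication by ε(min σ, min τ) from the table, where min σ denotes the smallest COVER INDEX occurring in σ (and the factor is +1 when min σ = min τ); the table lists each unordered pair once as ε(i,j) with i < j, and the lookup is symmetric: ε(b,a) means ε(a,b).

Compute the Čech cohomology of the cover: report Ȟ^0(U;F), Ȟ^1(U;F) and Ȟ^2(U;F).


nerve simplices:
  W12={t4} W14={t6} W15={t9} W16={t10} W23={t5} W34={t8} W56={t2}
C dims 6,7; δ0: rk 5, SNF 1^5
degree 0: 6−5−0 = 1 → Ȟ^0 ≅ Z
degree 1: 7−0−5 = 2 → Ȟ^1 ≅ Z^2
degree 2: 0−0−0 = 0 → Ȟ^2 ≅ 0

Ȟ^0 ≅ Z, Ȟ^1 ≅ Z^2 and Ȟ^2 ≅ 0


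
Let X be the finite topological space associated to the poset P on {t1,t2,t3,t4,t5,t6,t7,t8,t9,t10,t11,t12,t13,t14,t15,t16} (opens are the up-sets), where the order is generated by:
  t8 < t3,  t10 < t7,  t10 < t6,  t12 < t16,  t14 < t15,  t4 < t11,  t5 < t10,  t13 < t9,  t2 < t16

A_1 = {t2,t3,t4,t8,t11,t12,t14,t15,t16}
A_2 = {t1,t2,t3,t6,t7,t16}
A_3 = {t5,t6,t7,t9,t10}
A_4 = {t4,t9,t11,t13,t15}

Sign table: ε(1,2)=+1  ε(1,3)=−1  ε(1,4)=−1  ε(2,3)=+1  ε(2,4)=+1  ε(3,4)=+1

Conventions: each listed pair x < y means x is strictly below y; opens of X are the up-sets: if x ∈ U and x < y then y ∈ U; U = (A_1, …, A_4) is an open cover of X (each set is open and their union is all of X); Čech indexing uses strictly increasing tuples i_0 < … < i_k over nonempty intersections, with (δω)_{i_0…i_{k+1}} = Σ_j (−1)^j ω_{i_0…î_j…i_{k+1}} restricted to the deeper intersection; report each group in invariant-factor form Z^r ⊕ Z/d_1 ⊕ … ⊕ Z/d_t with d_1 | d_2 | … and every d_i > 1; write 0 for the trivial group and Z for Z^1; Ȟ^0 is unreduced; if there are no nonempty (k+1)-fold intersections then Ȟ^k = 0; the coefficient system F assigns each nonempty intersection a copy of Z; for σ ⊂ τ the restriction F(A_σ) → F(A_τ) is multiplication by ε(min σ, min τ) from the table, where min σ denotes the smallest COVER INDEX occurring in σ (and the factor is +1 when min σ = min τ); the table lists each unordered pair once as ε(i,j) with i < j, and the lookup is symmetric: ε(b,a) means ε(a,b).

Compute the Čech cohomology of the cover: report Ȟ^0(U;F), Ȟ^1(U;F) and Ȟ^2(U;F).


nonempty overlaps:
  A12={t2,t3,t16} A14={t4,t11,t15} A23={t6,t7} A34={t9}
C dims 4,4; δ0: rk 4, SNF 1^3·2
degree 0: 4−4−0 = 0 → Ȟ^0 ≅ 0
degree 1: 4−0−4 = 0 plus torsion [2] → Ȟ^1 ≅ Z/2
degree 2: 0−0−0 = 0 → Ȟ^2 ≅ 0

Ȟ^0 ≅ 0,  Ȟ^1 ≅ Z/2,  Ȟ^2 ≅ 0


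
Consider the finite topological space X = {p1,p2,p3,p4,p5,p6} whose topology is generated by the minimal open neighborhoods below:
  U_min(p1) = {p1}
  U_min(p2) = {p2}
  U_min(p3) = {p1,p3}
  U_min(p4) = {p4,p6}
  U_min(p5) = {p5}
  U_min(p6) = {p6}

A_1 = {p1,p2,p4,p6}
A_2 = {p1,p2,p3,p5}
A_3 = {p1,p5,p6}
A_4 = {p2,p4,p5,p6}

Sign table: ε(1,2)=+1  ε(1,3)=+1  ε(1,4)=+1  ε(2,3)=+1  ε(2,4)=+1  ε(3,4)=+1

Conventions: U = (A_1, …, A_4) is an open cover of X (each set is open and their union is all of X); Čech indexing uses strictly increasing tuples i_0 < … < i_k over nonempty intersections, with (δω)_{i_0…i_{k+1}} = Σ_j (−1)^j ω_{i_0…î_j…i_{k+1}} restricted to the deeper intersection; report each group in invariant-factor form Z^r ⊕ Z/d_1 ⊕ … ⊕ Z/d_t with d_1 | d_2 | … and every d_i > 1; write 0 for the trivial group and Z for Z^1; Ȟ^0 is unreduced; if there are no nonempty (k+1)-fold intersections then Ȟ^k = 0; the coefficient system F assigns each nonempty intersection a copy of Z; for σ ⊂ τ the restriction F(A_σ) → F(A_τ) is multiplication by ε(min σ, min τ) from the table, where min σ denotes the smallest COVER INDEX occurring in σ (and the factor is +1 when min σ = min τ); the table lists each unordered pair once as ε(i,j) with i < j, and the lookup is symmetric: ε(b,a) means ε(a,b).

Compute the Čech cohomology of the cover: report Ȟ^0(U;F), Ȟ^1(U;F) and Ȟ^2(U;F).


Ȟ^0 ≅ Z, Ȟ^1 ≅ 0 and Ȟ^2 ≅ Z

cover nerve:
  A12={p1,p2} A13={p1,p6} A14={p2,p4,p6} A23={p1,p5} A24={p2,p5} A34={p5,p6}
  A123={p1} A124={p2} A134={p6} A234={p5}
C dims 4,6,4; δ0: rk 3, SNF 1^3; δ1: rk 3, SNF 1^3
Ȟ^0: (4−3)−0=1 ⇒ Z
Ȟ^1: (6−3)−3=0 ⇒ 0
Ȟ^2: (4−0)−3=1 ⇒ Z


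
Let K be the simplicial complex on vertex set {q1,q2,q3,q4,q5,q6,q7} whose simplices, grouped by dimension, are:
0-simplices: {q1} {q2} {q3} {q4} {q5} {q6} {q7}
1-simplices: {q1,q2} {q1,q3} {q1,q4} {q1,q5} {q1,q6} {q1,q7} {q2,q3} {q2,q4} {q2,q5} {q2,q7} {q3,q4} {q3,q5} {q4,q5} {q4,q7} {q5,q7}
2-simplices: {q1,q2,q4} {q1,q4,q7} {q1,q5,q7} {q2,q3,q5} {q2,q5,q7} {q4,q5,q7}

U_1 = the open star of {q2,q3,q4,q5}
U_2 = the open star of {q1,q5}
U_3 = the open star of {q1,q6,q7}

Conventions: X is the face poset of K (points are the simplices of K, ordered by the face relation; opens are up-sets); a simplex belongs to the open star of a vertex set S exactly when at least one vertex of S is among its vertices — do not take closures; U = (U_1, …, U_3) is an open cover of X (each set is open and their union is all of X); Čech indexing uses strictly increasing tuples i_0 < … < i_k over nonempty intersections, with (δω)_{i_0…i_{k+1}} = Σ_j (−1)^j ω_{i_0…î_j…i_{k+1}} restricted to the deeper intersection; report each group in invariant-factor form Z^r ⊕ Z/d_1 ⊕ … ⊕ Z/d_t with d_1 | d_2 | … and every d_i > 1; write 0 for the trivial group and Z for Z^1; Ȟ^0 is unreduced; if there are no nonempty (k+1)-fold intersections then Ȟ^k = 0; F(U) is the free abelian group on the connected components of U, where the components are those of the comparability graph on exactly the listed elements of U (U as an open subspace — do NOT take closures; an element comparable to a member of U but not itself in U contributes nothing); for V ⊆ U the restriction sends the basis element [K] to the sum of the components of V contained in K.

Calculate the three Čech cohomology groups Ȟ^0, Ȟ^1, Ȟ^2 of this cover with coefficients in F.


nonempty intersections:
  U1={{q2},{q3},{q4},{q5},{q1,q2},{q1,q3},{q1,q4},{q1,q5},{q2,q3},{q2,q4},{q2,q5},{q2,q7},{q3,q4},{q3,q5},{q4,q5},{q4,q7},{q5,q7},{q1,q2,q4},{q1,q4,q7},{q1,q5,q7},{q2,q3,q5},{q2,q5,q7},{q4,q5,q7}} U2={{q1},{q5},{q1,q2},{q1,q3},{q1,q4},{q1,q5},{q1,q6},{q1,q7},{q2,q5},{q3,q5},{q4,q5},{q5,q7},{q1,q2,q4},{q1,q4,q7},{q1,q5,q7},{q2,q3,q5},{q2,q5,q7},{q4,q5,q7}} U3={{q1},{q6},{q7},{q1,q2},{q1,q3},{q1,q4},{q1,q5},{q1,q6},{q1,q7},{q2,q7},{q4,q7},{q5,q7},{q1,q2,q4},{q1,q4,q7},{q1,q5,q7},{q2,q5,q7},{q4,q5,q7}}
  U12={{q5},{q1,q2},{q1,q3},{q1,q4},{q1,q5},{q2,q5},{q3,q5},{q4,q5},{q5,q7},{q1,q2,q4},{q1,q4,q7},{q1,q5,q7},{q2,q3,q5},{q2,q5,q7},{q4,q5,q7}} U13={{q1,q2},{q1,q3},{q1,q4},{q1,q5},{q2,q7},{q4,q7},{q5,q7},{q1,q2,q4},{q1,q4,q7},{q1,q5,q7},{q2,q5,q7},{q4,q5,q7}} U23={{q1},{q1,q2},{q1,q3},{q1,q4},{q1,q5},{q1,q6},{q1,q7},{q5,q7},{q1,q2,q4},{q1,q4,q7},{q1,q5,q7},{q2,q5,q7},{q4,q5,q7}}
  U123={{q1,q2},{q1,q3},{q1,q4},{q1,q5},{q5,q7},{q1,q2,q4},{q1,q4,q7},{q1,q5,q7},{q2,q5,q7},{q4,q5,q7}}
components per intersection:
  U1: {{q2},{q3},{q4},{q5},{q1,q2},{q1,q3},{q1,q4},{q1,q5},{q2,q3},{q2,q4},{q2,q5},{q2,q7},{q3,q4},{q3,q5},{q4,q5},{q4,q7},{q5,q7},{q1,q2,q4},{q1,q4,q7},{q1,q5,q7},{q2,q3,q5},{q2,q5,q7},{q4,q5,q7}}
  U2: {{q1},{q5},{q1,q2},{q1,q3},{q1,q4},{q1,q5},{q1,q6},{q1,q7},{q2,q5},{q3,q5},{q4,q5},{q5,q7},{q1,q2,q4},{q1,q4,q7},{q1,q5,q7},{q2,q3,q5},{q2,q5,q7},{q4,q5,q7}}
  U3: {{q1},{q6},{q7},{q1,q2},{q1,q3},{q1,q4},{q1,q5},{q1,q6},{q1,q7},{q2,q7},{q4,q7},{q5,q7},{q1,q2,q4},{q1,q4,q7},{q1,q5,q7},{q2,q5,q7},{q4,q5,q7}}
  U12: {{q5},{q1,q5},{q2,q5},{q3,q5},{q4,q5},{q5,q7},{q1,q5,q7},{q2,q3,q5},{q2,q5,q7},{q4,q5,q7}} {{q1,q2},{q1,q4},{q1,q2,q4},{q1,q4,q7}} {{q1,q3}}
  U13: {{q1,q2},{q1,q4},{q1,q5},{q2,q7},{q4,q7},{q5,q7},{q1,q2,q4},{q1,q4,q7},{q1,q5,q7},{q2,q5,q7},{q4,q5,q7}} {{q1,q3}}
  U23: {{q1},{q1,q2},{q1,q3},{q1,q4},{q1,q5},{q1,q6},{q1,q7},{q5,q7},{q1,q2,q4},{q1,q4,q7},{q1,q5,q7},{q2,q5,q7},{q4,q5,q7}}
  U123: {{q1,q2},{q1,q4},{q1,q2,q4},{q1,q4,q7}} {{q1,q3}} {{q1,q5},{q5,q7},{q1,q5,q7},{q2,q5,q7},{q4,q5,q7}}
C dims 3,6,3; δ0: rk 2, SNF 1^2; δ1: rk 3, SNF 1^3
Ȟ^0: (3−2)−0=1 ⇒ Z
Ȟ^1: (6−3)−2=1 ⇒ Z
Ȟ^2: (3−0)−3=0 ⇒ 0

Ȟ^0(U;F) ≅ Z, Ȟ^1(U;F) ≅ Z, Ȟ^2(U;F) ≅ 0


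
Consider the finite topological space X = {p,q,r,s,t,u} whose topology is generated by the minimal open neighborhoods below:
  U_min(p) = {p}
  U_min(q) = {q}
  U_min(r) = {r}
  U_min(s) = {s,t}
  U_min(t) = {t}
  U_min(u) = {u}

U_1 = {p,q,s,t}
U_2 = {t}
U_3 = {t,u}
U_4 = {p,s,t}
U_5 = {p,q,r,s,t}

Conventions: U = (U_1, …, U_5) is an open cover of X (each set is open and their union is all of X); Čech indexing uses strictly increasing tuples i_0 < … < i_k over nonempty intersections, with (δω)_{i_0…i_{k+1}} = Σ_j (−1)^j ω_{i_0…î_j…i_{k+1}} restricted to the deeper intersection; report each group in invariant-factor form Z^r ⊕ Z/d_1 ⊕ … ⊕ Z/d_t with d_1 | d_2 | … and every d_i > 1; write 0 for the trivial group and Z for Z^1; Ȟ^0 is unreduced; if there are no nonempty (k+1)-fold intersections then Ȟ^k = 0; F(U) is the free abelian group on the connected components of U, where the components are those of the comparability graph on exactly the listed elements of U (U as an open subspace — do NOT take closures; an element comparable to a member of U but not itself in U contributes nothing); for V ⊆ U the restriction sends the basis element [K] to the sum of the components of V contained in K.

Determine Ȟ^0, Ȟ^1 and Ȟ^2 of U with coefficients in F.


nonempty intersections:
  U12={t} U13={t} U14={p,s,t} U15={p,q,s,t} U23={t} U24={t} U25={t} U34={t} U35={t} U45={p,s,t}
  U123={t} U124={t} U125={t} U134={t} U135={t} U145={p,s,t} U234={t} U235={t} U245={t} U345={t}
  U1234={t} U1235={t} U1245={t} U1345={t} U2345={t}
  U12345={t}
components per intersection:
  U1: {p} {q} {s,t}
  U2: {t}
  U3: {t} {u}
  U4: {p} {s,t}
  U5: {p} {q} {r} {s,t}
  U12: {t}
  U13: {t}
  U14: {p} {s,t}
  U15: {p} {q} {s,t}
  U23: {t}
  U24: {t}
  U25: {t}
  U34: {t}
  U35: {t}
  U45: {p} {s,t}
  U123: {t}
  U124: {t}
  U125: {t}
  U134: {t}
  U135: {t}
  U145: {p} {s,t}
  U234: {t}
  U235: {t}
  U245: {t}
  U345: {t}
  U1234: {t}
  U1235: {t}
  U1245: {t}
  U1345: {t}
  U2345: {t}
  U12345: {t}
C dims 12,14,11,5; δ0: rk 7, SNF 1^7; δ1: rk 7, SNF 1^7; δ2: rk 4, SNF 1^4
Ȟ^0: (12−7)−0=5 ⇒ Z^5
Ȟ^1: (14−7)−7=0 ⇒ 0
Ȟ^2: (11−4)−7=0 ⇒ 0

Ȟ^0(U;F) ≅ Z^5; Ȟ^1(U;F) ≅ 0; Ȟ^2(U;F) ≅ 0


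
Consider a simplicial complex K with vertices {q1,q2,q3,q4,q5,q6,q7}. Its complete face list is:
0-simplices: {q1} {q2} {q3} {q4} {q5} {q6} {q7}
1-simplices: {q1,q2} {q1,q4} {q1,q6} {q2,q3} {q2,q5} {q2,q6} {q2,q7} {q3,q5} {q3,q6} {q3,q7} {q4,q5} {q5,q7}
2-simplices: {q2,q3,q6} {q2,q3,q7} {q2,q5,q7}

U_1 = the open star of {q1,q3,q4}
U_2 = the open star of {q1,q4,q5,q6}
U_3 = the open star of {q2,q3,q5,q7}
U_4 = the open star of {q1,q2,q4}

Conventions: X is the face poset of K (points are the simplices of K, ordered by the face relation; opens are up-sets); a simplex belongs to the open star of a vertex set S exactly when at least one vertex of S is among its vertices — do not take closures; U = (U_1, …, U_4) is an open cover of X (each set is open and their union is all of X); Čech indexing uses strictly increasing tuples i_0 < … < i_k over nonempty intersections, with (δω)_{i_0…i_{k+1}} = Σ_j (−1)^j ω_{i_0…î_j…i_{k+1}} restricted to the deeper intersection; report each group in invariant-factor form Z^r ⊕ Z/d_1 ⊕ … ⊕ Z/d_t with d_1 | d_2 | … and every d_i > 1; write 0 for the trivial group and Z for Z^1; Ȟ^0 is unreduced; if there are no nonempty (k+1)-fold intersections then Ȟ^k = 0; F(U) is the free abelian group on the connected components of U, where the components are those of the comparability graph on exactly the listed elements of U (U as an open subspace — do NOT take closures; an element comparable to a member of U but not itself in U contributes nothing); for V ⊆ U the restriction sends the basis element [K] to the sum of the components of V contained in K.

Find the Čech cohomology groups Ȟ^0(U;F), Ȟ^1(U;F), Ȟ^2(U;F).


nonempty overlaps:
  U1={{q1},{q3},{q4},{q1,q2},{q1,q4},{q1,q6},{q2,q3},{q3,q5},{q3,q6},{q3,q7},{q4,q5},{q2,q3,q6},{q2,q3,q7}} U2={{q1},{q4},{q5},{q6},{q1,q2},{q1,q4},{q1,q6},{q2,q5},{q2,q6},{q3,q5},{q3,q6},{q4,q5},{q5,q7},{q2,q3,q6},{q2,q5,q7}} U3={{q2},{q3},{q5},{q7},{q1,q2},{q2,q3},{q2,q5},{q2,q6},{q2,q7},{q3,q5},{q3,q6},{q3,q7},{q4,q5},{q5,q7},{q2,q3,q6},{q2,q3,q7},{q2,q5,q7}} U4={{q1},{q2},{q4},{q1,q2},{q1,q4},{q1,q6},{q2,q3},{q2,q5},{q2,q6},{q2,q7},{q4,q5},{q2,q3,q6},{q2,q3,q7},{q2,q5,q7}}
  U12={{q1},{q4},{q1,q2},{q1,q4},{q1,q6},{q3,q5},{q3,q6},{q4,q5},{q2,q3,q6}} U13={{q3},{q1,q2},{q2,q3},{q3,q5},{q3,q6},{q3,q7},{q4,q5},{q2,q3,q6},{q2,q3,q7}} U14={{q1},{q4},{q1,q2},{q1,q4},{q1,q6},{q2,q3},{q4,q5},{q2,q3,q6},{q2,q3,q7}} U23={{q5},{q1,q2},{q2,q5},{q2,q6},{q3,q5},{q3,q6},{q4,q5},{q5,q7},{q2,q3,q6},{q2,q5,q7}} U24={{q1},{q4},{q1,q2},{q1,q4},{q1,q6},{q2,q5},{q2,q6},{q4,q5},{q2,q3,q6},{q2,q5,q7}} U34={{q2},{q1,q2},{q2,q3},{q2,q5},{q2,q6},{q2,q7},{q4,q5},{q2,q3,q6},{q2,q3,q7},{q2,q5,q7}}
  U123={{q1,q2},{q3,q5},{q3,q6},{q4,q5},{q2,q3,q6}} U124={{q1},{q4},{q1,q2},{q1,q4},{q1,q6},{q4,q5},{q2,q3,q6}} U134={{q1,q2},{q2,q3},{q4,q5},{q2,q3,q6},{q2,q3,q7}} U234={{q1,q2},{q2,q5},{q2,q6},{q4,q5},{q2,q3,q6},{q2,q5,q7}}
  U1234={{q1,q2},{q4,q5},{q2,q3,q6}}
components per intersection:
  U1: {{q1},{q4},{q1,q2},{q1,q4},{q1,q6},{q4,q5}} {{q3},{q2,q3},{q3,q5},{q3,q6},{q3,q7},{q2,q3,q6},{q2,q3,q7}}
  U2: {{q1},{q4},{q5},{q6},{q1,q2},{q1,q4},{q1,q6},{q2,q5},{q2,q6},{q3,q5},{q3,q6},{q4,q5},{q5,q7},{q2,q3,q6},{q2,q5,q7}}
  U3: {{q2},{q3},{q5},{q7},{q1,q2},{q2,q3},{q2,q5},{q2,q6},{q2,q7},{q3,q5},{q3,q6},{q3,q7},{q4,q5},{q5,q7},{q2,q3,q6},{q2,q3,q7},{q2,q5,q7}}
  U4: {{q1},{q2},{q4},{q1,q2},{q1,q4},{q1,q6},{q2,q3},{q2,q5},{q2,q6},{q2,q7},{q4,q5},{q2,q3,q6},{q2,q3,q7},{q2,q5,q7}}
  U12: {{q1},{q4},{q1,q2},{q1,q4},{q1,q6},{q4,q5}} {{q3,q5}} {{q3,q6},{q2,q3,q6}}
  U13: {{q3},{q2,q3},{q3,q5},{q3,q6},{q3,q7},{q2,q3,q6},{q2,q3,q7}} {{q1,q2}} {{q4,q5}}
  U14: {{q1},{q4},{q1,q2},{q1,q4},{q1,q6},{q4,q5}} {{q2,q3},{q2,q3,q6},{q2,q3,q7}}
  U23: {{q5},{q2,q5},{q3,q5},{q4,q5},{q5,q7},{q2,q5,q7}} {{q1,q2}} {{q2,q6},{q3,q6},{q2,q3,q6}}
  U24: {{q1},{q4},{q1,q2},{q1,q4},{q1,q6},{q4,q5}} {{q2,q5},{q2,q5,q7}} {{q2,q6},{q2,q3,q6}}
  U34: {{q2},{q1,q2},{q2,q3},{q2,q5},{q2,q6},{q2,q7},{q2,q3,q6},{q2,q3,q7},{q2,q5,q7}} {{q4,q5}}
  U123: {{q1,q2}} {{q3,q5}} {{q3,q6},{q2,q3,q6}} {{q4,q5}}
  U124: {{q1},{q4},{q1,q2},{q1,q4},{q1,q6},{q4,q5}} {{q2,q3,q6}}
  U134: {{q1,q2}} {{q2,q3},{q2,q3,q6},{q2,q3,q7}} {{q4,q5}}
  U234: {{q1,q2}} {{q2,q5},{q2,q5,q7}} {{q2,q6},{q2,q3,q6}} {{q4,q5}}
  U1234: {{q1,q2}} {{q4,q5}} {{q2,q3,q6}}
C dims 5,16,13,3; δ0: rk 4, SNF 1^4; δ1: rk 10, SNF 1^10; δ2: rk 3, SNF 1^3
degree 0: 5−4−0 = 1 → Ȟ^0 ≅ Z
degree 1: 16−10−4 = 2 → Ȟ^1 ≅ Z^2
degree 2: 13−3−10 = 0 → Ȟ^2 ≅ 0

Ȟ^0(U;F) ≅ Z, Ȟ^1(U;F) ≅ Z^2, Ȟ^2(U;F) ≅ 0


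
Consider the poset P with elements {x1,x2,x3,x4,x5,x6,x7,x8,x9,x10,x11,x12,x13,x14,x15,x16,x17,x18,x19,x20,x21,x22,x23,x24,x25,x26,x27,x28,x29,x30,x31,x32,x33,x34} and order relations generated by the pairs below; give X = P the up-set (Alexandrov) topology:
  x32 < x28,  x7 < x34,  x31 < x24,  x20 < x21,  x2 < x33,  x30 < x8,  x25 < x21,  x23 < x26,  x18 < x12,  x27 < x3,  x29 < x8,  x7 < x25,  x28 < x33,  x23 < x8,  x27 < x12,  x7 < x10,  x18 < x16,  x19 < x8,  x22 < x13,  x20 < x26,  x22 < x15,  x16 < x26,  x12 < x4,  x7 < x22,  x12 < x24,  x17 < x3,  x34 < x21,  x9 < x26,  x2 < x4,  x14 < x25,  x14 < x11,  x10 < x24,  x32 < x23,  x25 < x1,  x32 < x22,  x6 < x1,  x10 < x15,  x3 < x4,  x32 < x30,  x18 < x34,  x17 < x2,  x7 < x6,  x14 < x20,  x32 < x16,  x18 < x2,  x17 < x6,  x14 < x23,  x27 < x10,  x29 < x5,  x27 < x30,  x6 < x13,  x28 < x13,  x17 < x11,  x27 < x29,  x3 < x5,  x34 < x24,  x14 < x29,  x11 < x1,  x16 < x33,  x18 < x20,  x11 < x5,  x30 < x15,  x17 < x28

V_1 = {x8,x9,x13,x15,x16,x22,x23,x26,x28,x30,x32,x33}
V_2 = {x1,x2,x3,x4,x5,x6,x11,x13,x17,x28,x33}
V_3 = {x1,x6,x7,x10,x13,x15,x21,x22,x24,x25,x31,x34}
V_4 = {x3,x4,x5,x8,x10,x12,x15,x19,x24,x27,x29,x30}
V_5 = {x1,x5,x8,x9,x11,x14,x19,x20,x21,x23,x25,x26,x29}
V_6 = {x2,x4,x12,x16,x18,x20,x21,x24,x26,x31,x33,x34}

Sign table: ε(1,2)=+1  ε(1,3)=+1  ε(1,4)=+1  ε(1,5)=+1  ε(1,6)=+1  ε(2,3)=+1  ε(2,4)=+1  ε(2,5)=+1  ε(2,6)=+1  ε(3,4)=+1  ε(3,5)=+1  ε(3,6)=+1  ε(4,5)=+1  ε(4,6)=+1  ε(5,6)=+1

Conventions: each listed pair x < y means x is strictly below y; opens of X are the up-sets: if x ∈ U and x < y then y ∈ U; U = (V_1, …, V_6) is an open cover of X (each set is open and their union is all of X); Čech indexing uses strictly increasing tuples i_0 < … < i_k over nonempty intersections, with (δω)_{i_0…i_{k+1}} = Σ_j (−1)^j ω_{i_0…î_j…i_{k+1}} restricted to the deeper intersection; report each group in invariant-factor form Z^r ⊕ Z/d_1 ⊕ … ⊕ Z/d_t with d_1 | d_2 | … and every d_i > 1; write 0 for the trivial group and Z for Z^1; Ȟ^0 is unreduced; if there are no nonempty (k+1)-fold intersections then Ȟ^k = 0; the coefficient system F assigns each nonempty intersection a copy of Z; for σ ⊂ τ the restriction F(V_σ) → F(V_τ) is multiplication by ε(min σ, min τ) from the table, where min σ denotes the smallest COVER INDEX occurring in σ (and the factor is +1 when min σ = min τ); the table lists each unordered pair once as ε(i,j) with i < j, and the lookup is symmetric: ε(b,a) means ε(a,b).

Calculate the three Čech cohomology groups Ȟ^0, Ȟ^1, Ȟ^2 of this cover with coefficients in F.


Ȟ^0 = Z; Ȟ^1 = 0; Ȟ^2 = Z/2

nonempty overlaps:
  V12={x13,x28,x33} V13={x13,x15,x22} V14={x8,x15,x30} V15={x8,x9,x23,x26} V16={x16,x26,x33} V23={x1,x6,x13} V24={x3,x4,x5} V25={x1,x5,x11} V26={x2,x4,x33} V34={x10,x15,x24} V35={x1,x21,x25} V36={x21,x24,x31,x34} V45={x5,x8,x19,x29} V46={x4,x12,x24} V56={x20,x21,x26}
  V123={x13} V126={x33} V134={x15} V145={x8} V156={x26} V235={x1} V245={x5} V246={x4} V346={x24} V356={x21}
C dims 6,15,10; δ0: rk 5, SNF 1^5; δ1: rk 10, SNF 1^9·2
degree 0: 6−5−0 = 1 → Ȟ^0 ≅ Z
degree 1: 15−10−5 = 0 → Ȟ^1 ≅ 0
degree 2: 10−0−10 = 0 plus torsion [2] → Ȟ^2 ≅ Z/2


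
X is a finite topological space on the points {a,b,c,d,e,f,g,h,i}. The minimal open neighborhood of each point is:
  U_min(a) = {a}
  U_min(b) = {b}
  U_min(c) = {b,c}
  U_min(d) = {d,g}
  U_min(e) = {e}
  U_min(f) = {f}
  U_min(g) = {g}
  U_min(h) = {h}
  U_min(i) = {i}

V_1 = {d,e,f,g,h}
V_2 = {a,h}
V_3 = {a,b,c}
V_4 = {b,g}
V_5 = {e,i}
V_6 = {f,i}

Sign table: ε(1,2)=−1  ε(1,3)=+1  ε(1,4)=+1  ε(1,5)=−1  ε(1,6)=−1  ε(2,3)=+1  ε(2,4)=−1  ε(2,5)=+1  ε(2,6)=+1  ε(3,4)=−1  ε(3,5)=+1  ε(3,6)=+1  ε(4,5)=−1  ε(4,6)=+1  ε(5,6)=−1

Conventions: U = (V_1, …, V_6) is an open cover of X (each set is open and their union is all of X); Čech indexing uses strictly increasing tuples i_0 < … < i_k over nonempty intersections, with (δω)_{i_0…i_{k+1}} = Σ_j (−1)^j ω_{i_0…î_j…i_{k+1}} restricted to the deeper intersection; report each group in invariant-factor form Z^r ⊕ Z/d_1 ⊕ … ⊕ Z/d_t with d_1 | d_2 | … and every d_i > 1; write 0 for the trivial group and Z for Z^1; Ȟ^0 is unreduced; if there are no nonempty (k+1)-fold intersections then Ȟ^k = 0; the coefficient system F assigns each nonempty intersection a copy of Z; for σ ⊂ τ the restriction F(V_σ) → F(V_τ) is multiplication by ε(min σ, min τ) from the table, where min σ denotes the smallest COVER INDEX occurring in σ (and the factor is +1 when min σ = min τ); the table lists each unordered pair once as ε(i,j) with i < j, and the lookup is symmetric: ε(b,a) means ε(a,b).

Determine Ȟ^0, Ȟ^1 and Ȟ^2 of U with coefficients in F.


cover nerve:
  V12={h} V14={g} V15={e} V16={f} V23={a} V34={b} V56={i}
C dims 6,7; δ0: rk 6, SNF 1^5·2
Ȟ^0: (6−6)−0=0 ⇒ 0
Ȟ^1: (7−0)−6=1 plus torsion [2] ⇒ Z ⊕ Z/2
Ȟ^2: (0−0)−0=0 ⇒ 0

Ȟ^0(U;F) ≅ 0, Ȟ^1(U;F) ≅ Z ⊕ Z/2, Ȟ^2(U;F) ≅ 0


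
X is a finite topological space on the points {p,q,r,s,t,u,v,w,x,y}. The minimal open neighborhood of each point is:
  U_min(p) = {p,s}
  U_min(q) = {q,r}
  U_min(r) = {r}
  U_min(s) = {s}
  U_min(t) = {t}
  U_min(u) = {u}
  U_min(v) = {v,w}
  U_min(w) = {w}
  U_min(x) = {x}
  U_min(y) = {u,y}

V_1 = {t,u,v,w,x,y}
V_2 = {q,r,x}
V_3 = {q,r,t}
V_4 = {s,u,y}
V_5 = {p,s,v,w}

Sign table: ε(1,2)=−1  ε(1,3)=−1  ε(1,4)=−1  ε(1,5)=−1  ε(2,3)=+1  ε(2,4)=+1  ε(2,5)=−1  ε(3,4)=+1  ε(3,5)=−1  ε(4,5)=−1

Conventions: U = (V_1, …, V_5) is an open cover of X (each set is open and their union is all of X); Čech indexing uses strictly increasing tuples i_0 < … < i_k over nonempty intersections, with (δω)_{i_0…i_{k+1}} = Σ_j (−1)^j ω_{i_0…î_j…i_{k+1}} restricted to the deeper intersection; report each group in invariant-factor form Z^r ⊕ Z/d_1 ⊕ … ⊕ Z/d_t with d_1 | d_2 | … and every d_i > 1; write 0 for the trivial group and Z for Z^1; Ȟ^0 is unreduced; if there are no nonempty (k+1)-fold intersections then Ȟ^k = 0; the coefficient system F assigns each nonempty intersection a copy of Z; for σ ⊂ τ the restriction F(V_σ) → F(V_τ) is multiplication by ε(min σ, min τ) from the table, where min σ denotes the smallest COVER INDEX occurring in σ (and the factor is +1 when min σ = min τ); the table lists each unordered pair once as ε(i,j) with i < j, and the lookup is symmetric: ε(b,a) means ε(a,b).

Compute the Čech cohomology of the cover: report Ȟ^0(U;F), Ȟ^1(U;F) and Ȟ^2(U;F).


Ȟ^0 = 0, Ȟ^1 = Z ⊕ Z/2, Ȟ^2 = 0

nerve of the cover:
  V12={x} V13={t} V14={u,y} V15={v,w} V23={q,r} V45={s}
C dims 5,6; δ0: rk 5, SNF 1^4·2
Ȟ^0 = (5 − 5) − 0 = 0, so Ȟ^0 ≅ 0
Ȟ^1 = (6 − 0) − 5 = 1 plus torsion [2], so Ȟ^1 ≅ Z ⊕ Z/2
Ȟ^2 = (0 − 0) − 0 = 0, so Ȟ^2 ≅ 0


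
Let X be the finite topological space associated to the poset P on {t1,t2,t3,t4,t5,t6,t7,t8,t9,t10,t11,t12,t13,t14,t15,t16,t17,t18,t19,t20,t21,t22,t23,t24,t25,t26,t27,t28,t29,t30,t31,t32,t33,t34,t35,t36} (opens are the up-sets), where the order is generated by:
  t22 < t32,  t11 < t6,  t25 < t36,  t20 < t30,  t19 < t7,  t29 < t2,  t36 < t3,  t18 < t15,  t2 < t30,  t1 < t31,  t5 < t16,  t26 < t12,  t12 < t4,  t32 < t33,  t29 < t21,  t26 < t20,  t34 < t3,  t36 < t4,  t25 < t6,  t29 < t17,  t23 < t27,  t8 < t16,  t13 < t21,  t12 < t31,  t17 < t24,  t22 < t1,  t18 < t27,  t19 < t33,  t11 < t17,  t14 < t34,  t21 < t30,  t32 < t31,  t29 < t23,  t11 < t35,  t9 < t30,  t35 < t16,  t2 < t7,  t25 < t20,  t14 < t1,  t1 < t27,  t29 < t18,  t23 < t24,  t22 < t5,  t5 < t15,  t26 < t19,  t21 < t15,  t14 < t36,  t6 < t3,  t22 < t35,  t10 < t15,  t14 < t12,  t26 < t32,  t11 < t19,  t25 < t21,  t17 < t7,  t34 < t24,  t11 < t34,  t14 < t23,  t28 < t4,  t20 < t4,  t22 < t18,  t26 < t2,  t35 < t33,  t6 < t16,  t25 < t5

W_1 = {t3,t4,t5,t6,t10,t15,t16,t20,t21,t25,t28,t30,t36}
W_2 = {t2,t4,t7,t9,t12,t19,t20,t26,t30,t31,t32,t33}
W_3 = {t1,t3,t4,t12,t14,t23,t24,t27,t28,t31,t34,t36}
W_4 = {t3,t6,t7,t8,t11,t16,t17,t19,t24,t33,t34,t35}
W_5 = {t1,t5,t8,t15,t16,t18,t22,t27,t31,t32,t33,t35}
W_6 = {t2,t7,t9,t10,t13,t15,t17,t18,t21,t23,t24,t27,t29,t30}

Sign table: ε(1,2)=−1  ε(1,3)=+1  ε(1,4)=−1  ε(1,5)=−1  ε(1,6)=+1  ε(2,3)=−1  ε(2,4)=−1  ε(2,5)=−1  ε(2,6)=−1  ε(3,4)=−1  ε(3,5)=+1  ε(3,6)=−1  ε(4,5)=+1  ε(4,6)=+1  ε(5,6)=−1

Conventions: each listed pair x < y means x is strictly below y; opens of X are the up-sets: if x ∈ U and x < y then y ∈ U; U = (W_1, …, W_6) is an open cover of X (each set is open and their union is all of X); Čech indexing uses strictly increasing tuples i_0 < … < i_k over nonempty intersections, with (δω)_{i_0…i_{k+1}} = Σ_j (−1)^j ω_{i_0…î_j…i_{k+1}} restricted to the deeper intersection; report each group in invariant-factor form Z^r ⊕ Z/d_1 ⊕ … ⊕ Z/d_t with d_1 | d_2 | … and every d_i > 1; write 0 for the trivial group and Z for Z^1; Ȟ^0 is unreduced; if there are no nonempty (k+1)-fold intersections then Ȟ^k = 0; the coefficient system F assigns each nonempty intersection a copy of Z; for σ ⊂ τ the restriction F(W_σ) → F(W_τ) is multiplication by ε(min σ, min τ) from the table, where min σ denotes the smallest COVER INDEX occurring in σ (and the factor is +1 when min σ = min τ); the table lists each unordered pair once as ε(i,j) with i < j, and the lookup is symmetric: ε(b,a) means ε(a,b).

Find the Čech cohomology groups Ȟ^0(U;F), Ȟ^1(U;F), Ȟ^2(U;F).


Ȟ^0 ≅ 0; Ȟ^1 ≅ Z/2; Ȟ^2 ≅ Z

intersection data:
  W12={t4,t20,t30} W13={t3,t4,t28,t36} W14={t3,t6,t16} W15={t5,t15,t16} W16={t10,t15,t21,t30} W23={t4,t12,t31} W24={t7,t19,t33} W25={t31,t32,t33} W26={t2,t7,t9,t30} W34={t3,t24,t34} W35={t1,t27,t31} W36={t23,t24,t27} W45={t8,t16,t33,t35} W46={t7,t17,t24} W56={t15,t18,t27}
  W123={t4} W126={t30} W134={t3} W145={t16} W156={t15} W235={t31} W245={t33} W246={t7} W346={t24} W356={t27}
C dims 6,15,10; δ0: rk 6, SNF 1^5·2; δ1: rk 9, SNF 1^9
Ȟ^0 = (6 − 6) − 0 = 0, so Ȟ^0 ≅ 0
Ȟ^1 = (15 − 9) − 6 = 0 plus torsion [2], so Ȟ^1 ≅ Z/2
Ȟ^2 = (10 − 0) − 9 = 1, so Ȟ^2 ≅ Z


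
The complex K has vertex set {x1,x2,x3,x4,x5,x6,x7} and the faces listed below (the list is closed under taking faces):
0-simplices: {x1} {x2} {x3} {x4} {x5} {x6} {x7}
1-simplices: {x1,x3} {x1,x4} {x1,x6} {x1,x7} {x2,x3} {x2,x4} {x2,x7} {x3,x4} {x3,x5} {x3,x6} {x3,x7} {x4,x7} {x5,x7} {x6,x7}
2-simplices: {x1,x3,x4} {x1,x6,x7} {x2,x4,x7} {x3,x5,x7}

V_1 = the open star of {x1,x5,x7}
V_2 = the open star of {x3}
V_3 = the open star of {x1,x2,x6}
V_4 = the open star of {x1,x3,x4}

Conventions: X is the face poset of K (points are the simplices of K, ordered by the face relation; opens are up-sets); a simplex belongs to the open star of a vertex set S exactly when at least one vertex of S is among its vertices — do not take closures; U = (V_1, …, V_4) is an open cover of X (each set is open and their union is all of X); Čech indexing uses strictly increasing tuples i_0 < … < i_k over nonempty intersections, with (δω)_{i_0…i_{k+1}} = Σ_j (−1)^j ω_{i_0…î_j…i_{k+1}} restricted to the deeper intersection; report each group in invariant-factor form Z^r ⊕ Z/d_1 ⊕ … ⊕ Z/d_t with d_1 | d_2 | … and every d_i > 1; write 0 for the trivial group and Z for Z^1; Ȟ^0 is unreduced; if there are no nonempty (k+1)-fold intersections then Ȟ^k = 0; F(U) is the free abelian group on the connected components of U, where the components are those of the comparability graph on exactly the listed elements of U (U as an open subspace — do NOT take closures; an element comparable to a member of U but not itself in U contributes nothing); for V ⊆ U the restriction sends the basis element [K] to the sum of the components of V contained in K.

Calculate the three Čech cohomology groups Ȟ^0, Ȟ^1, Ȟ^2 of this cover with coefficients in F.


Ȟ^0(U;F) ≅ Z, Ȟ^1(U;F) ≅ Z^4 and Ȟ^2(U;F) ≅ 0

cover nerve:
  V1={{x1},{x5},{x7},{x1,x3},{x1,x4},{x1,x6},{x1,x7},{x2,x7},{x3,x5},{x3,x7},{x4,x7},{x5,x7},{x6,x7},{x1,x3,x4},{x1,x6,x7},{x2,x4,x7},{x3,x5,x7}} V2={{x3},{x1,x3},{x2,x3},{x3,x4},{x3,x5},{x3,x6},{x3,x7},{x1,x3,x4},{x3,x5,x7}} V3={{x1},{x2},{x6},{x1,x3},{x1,x4},{x1,x6},{x1,x7},{x2,x3},{x2,x4},{x2,x7},{x3,x6},{x6,x7},{x1,x3,x4},{x1,x6,x7},{x2,x4,x7}} V4={{x1},{x3},{x4},{x1,x3},{x1,x4},{x1,x6},{x1,x7},{x2,x3},{x2,x4},{x3,x4},{x3,x5},{x3,x6},{x3,x7},{x4,x7},{x1,x3,x4},{x1,x6,x7},{x2,x4,x7},{x3,x5,x7}}
  V12={{x1,x3},{x3,x5},{x3,x7},{x1,x3,x4},{x3,x5,x7}} V13={{x1},{x1,x3},{x1,x4},{x1,x6},{x1,x7},{x2,x7},{x6,x7},{x1,x3,x4},{x1,x6,x7},{x2,x4,x7}} V14={{x1},{x1,x3},{x1,x4},{x1,x6},{x1,x7},{x3,x5},{x3,x7},{x4,x7},{x1,x3,x4},{x1,x6,x7},{x2,x4,x7},{x3,x5,x7}} V23={{x1,x3},{x2,x3},{x3,x6},{x1,x3,x4}} V24={{x3},{x1,x3},{x2,x3},{x3,x4},{x3,x5},{x3,x6},{x3,x7},{x1,x3,x4},{x3,x5,x7}} V34={{x1},{x1,x3},{x1,x4},{x1,x6},{x1,x7},{x2,x3},{x2,x4},{x3,x6},{x1,x3,x4},{x1,x6,x7},{x2,x4,x7}}
  V123={{x1,x3},{x1,x3,x4}} V124={{x1,x3},{x3,x5},{x3,x7},{x1,x3,x4},{x3,x5,x7}} V134={{x1},{x1,x3},{x1,x4},{x1,x6},{x1,x7},{x1,x3,x4},{x1,x6,x7},{x2,x4,x7}} V234={{x1,x3},{x2,x3},{x3,x6},{x1,x3,x4}}
  V1234={{x1,x3},{x1,x3,x4}}
components per intersection:
  V1: {{x1},{x5},{x7},{x1,x3},{x1,x4},{x1,x6},{x1,x7},{x2,x7},{x3,x5},{x3,x7},{x4,x7},{x5,x7},{x6,x7},{x1,x3,x4},{x1,x6,x7},{x2,x4,x7},{x3,x5,x7}}
  V2: {{x3},{x1,x3},{x2,x3},{x3,x4},{x3,x5},{x3,x6},{x3,x7},{x1,x3,x4},{x3,x5,x7}}
  V3: {{x1},{x6},{x1,x3},{x1,x4},{x1,x6},{x1,x7},{x3,x6},{x6,x7},{x1,x3,x4},{x1,x6,x7}} {{x2},{x2,x3},{x2,x4},{x2,x7},{x2,x4,x7}}
  V4: {{x1},{x3},{x4},{x1,x3},{x1,x4},{x1,x6},{x1,x7},{x2,x3},{x2,x4},{x3,x4},{x3,x5},{x3,x6},{x3,x7},{x4,x7},{x1,x3,x4},{x1,x6,x7},{x2,x4,x7},{x3,x5,x7}}
  V12: {{x1,x3},{x1,x3,x4}} {{x3,x5},{x3,x7},{x3,x5,x7}}
  V13: {{x1},{x1,x3},{x1,x4},{x1,x6},{x1,x7},{x6,x7},{x1,x3,x4},{x1,x6,x7}} {{x2,x7},{x2,x4,x7}}
  V14: {{x1},{x1,x3},{x1,x4},{x1,x6},{x1,x7},{x1,x3,x4},{x1,x6,x7}} {{x3,x5},{x3,x7},{x3,x5,x7}} {{x4,x7},{x2,x4,x7}}
  V23: {{x1,x3},{x1,x3,x4}} {{x2,x3}} {{x3,x6}}
  V24: {{x3},{x1,x3},{x2,x3},{x3,x4},{x3,x5},{x3,x6},{x3,x7},{x1,x3,x4},{x3,x5,x7}}
  V34: {{x1},{x1,x3},{x1,x4},{x1,x6},{x1,x7},{x1,x3,x4},{x1,x6,x7}} {{x2,x3}} {{x2,x4},{x2,x4,x7}} {{x3,x6}}
  V123: {{x1,x3},{x1,x3,x4}}
  V124: {{x1,x3},{x1,x3,x4}} {{x3,x5},{x3,x7},{x3,x5,x7}}
  V134: {{x1},{x1,x3},{x1,x4},{x1,x6},{x1,x7},{x1,x3,x4},{x1,x6,x7}} {{x2,x4,x7}}
  V234: {{x1,x3},{x1,x3,x4}} {{x2,x3}} {{x3,x6}}
  V1234: {{x1,x3},{x1,x3,x4}}
C dims 5,15,8,1; δ0: rk 4, SNF 1^4; δ1: rk 7, SNF 1^7; δ2: rk 1, SNF 1^1
Ȟ^0: (5−4)−0=1 ⇒ Z
Ȟ^1: (15−7)−4=4 ⇒ Z^4
Ȟ^2: (8−1)−7=0 ⇒ 0


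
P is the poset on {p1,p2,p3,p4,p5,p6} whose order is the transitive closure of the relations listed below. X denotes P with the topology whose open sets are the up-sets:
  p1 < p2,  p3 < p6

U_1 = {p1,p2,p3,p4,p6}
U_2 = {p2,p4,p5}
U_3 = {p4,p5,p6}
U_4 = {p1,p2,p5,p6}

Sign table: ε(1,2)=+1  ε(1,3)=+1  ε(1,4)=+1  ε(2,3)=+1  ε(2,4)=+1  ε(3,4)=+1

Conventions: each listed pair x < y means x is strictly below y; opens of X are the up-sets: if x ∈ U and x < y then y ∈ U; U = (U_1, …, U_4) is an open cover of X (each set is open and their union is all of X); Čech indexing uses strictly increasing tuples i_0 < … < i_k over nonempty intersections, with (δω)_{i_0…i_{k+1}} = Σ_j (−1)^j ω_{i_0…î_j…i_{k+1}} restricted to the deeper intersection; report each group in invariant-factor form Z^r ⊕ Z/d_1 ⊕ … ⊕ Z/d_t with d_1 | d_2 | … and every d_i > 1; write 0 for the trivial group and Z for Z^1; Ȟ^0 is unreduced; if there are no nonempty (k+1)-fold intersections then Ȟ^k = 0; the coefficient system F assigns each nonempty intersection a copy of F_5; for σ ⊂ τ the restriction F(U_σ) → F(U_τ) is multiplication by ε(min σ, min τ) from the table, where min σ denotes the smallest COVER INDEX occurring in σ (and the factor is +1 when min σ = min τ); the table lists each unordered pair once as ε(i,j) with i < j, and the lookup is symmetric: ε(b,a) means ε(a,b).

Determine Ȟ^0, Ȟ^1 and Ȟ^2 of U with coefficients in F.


Ȟ^0 = Z/5,  Ȟ^1 = 0,  Ȟ^2 = Z/5

nerve simplices:
  U12={p2,p4} U13={p4,p6} U14={p1,p2,p6} U23={p4,p5} U24={p2,p5} U34={p5,p6}
  U123={p4} U124={p2} U134={p6} U234={p5}
C dims 4,6,4; δ0: rk_F5 3; δ1: rk_F5 3
degree 0: 4−3−0 = 1 → Ȟ^0 ≅ Z/5
degree 1: 6−3−3 = 0 → Ȟ^1 ≅ 0
degree 2: 4−0−3 = 1 → Ȟ^2 ≅ Z/5


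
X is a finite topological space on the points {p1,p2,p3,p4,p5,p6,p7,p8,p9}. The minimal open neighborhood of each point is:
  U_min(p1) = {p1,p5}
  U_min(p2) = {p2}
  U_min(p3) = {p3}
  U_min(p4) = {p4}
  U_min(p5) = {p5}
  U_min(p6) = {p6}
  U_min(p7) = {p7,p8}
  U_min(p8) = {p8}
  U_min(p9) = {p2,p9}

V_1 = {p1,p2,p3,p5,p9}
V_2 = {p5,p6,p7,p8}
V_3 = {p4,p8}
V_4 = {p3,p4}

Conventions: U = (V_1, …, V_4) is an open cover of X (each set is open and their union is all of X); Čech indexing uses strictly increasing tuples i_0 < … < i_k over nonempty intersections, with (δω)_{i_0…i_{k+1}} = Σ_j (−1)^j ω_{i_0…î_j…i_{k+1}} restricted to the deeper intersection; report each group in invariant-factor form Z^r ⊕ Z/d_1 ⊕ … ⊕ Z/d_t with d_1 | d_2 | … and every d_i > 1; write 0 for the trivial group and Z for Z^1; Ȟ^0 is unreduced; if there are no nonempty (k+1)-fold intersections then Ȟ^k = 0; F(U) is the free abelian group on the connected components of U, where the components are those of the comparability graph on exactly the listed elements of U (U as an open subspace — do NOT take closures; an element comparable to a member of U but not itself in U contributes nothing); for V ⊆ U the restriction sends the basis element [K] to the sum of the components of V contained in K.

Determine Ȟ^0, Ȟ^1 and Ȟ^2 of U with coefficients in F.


nerve of the cover:
  V12={p5} V14={p3} V23={p8} V34={p4}
components per intersection:
  V1: {p1,p5} {p2,p9} {p3}
  V2: {p5} {p6} {p7,p8}
  V3: {p4} {p8}
  V4: {p3} {p4}
  V12: {p5}
  V14: {p3}
  V23: {p8}
  V34: {p4}
C dims 10,4; δ0: rk 4, SNF 1^4
Ȟ^0 = (10 − 4) − 0 = 6, so Ȟ^0 ≅ Z^6
Ȟ^1 = (4 − 0) − 4 = 0, so Ȟ^1 ≅ 0
Ȟ^2 = (0 − 0) − 0 = 0, so Ȟ^2 ≅ 0

Ȟ^0 = Z^6,  Ȟ^1 = 0,  Ȟ^2 = 0


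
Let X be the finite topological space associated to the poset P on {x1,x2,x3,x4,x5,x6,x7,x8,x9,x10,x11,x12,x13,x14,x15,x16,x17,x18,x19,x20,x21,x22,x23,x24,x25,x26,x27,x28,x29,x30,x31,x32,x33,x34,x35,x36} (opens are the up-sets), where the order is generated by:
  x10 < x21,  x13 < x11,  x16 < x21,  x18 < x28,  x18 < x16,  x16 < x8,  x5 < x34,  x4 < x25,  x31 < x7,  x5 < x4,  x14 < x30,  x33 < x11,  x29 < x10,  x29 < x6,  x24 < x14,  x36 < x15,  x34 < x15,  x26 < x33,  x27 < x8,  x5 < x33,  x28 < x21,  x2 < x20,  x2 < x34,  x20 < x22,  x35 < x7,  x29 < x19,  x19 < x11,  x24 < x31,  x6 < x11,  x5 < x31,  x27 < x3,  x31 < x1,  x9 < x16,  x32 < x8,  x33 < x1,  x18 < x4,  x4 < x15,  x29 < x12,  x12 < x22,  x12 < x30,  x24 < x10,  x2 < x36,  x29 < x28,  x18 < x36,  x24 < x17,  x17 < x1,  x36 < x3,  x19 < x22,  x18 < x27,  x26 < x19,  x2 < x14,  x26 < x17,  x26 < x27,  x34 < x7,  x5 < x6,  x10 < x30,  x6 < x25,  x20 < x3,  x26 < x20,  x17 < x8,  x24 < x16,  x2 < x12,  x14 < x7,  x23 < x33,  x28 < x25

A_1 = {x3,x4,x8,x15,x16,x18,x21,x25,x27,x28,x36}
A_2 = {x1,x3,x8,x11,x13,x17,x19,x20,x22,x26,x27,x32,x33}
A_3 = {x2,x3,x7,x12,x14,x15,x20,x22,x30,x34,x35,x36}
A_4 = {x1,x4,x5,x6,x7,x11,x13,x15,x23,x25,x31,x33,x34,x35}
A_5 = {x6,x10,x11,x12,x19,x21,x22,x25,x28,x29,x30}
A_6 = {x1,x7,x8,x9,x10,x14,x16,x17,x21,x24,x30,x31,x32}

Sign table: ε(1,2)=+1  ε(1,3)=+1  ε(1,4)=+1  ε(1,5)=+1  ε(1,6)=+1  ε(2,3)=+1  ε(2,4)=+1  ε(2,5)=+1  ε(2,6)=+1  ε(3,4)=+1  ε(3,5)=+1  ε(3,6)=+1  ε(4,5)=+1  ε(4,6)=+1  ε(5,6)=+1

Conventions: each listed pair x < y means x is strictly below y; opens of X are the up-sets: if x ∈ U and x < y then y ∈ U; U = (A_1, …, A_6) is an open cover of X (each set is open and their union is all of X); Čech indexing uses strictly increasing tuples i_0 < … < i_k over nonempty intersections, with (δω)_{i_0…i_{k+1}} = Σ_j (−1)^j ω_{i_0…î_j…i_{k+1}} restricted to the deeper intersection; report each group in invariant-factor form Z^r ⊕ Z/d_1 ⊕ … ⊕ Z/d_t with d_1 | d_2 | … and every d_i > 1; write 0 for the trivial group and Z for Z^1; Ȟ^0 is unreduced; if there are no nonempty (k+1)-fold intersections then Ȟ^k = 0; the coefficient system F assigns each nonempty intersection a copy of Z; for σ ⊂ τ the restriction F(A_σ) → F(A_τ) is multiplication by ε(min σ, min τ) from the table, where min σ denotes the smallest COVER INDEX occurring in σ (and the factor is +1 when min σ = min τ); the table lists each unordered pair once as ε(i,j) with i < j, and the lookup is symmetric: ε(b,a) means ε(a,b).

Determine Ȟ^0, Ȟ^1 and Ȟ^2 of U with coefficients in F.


nonempty intersections:
  A12={x3,x8,x27} A13={x3,x15,x36} A14={x4,x15,x25} A15={x21,x25,x28} A16={x8,x16,x21} A23={x3,x20,x22} A24={x1,x11,x13,x33} A25={x11,x19,x22} A26={x1,x8,x17,x32} A34={x7,x15,x34,x35} A35={x12,x22,x30} A36={x7,x14,x30} A45={x6,x11,x25} A46={x1,x7,x31} A56={x10,x21,x30}
  A123={x3} A126={x8} A134={x15} A145={x25} A156={x21} A235={x22} A245={x11} A246={x1} A346={x7} A356={x30}
C dims 6,15,10; δ0: rk 5, SNF 1^5; δ1: rk 10, SNF 1^9·2
Ȟ^0: (6−5)−0=1 ⇒ Z
Ȟ^1: (15−10)−5=0 ⇒ 0
Ȟ^2: (10−0)−10=0 plus torsion [2] ⇒ Z/2

Ȟ^0 = Z; Ȟ^1 = 0; Ȟ^2 = Z/2


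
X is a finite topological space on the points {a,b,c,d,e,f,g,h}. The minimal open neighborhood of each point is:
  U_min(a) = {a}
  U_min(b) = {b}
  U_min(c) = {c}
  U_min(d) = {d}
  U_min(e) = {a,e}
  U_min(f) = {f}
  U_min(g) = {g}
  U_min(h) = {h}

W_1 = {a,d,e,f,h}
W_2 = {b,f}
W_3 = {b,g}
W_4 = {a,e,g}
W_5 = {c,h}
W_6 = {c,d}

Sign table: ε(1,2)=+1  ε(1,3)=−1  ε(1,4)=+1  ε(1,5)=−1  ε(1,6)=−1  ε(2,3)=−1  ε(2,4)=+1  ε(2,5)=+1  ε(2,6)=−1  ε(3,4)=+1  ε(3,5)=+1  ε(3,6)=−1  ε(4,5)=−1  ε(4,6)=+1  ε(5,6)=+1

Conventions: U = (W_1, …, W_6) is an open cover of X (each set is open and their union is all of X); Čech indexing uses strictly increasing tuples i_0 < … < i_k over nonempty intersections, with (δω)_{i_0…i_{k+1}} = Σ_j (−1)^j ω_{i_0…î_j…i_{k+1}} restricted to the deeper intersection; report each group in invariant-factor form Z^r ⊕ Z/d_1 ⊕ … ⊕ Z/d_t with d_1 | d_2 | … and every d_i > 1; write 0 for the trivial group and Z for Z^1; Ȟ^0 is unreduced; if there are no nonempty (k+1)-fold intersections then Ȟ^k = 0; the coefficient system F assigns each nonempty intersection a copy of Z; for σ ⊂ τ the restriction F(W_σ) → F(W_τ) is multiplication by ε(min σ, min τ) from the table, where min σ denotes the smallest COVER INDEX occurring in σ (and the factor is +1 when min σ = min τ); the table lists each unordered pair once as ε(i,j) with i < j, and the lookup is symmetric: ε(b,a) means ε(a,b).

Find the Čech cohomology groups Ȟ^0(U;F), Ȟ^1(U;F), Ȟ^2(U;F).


Ȟ^0 ≅ 0; Ȟ^1 ≅ Z ⊕ Z/2; Ȟ^2 ≅ 0

nerve of the cover:
  W12={f} W14={a,e} W15={h} W16={d} W23={b} W34={g} W56={c}
C dims 6,7; δ0: rk 6, SNF 1^5·2
Ȟ^0 = (6 − 6) − 0 = 0, so Ȟ^0 ≅ 0
Ȟ^1 = (7 − 0) − 6 = 1 plus torsion [2], so Ȟ^1 ≅ Z ⊕ Z/2
Ȟ^2 = (0 − 0) − 0 = 0, so Ȟ^2 ≅ 0


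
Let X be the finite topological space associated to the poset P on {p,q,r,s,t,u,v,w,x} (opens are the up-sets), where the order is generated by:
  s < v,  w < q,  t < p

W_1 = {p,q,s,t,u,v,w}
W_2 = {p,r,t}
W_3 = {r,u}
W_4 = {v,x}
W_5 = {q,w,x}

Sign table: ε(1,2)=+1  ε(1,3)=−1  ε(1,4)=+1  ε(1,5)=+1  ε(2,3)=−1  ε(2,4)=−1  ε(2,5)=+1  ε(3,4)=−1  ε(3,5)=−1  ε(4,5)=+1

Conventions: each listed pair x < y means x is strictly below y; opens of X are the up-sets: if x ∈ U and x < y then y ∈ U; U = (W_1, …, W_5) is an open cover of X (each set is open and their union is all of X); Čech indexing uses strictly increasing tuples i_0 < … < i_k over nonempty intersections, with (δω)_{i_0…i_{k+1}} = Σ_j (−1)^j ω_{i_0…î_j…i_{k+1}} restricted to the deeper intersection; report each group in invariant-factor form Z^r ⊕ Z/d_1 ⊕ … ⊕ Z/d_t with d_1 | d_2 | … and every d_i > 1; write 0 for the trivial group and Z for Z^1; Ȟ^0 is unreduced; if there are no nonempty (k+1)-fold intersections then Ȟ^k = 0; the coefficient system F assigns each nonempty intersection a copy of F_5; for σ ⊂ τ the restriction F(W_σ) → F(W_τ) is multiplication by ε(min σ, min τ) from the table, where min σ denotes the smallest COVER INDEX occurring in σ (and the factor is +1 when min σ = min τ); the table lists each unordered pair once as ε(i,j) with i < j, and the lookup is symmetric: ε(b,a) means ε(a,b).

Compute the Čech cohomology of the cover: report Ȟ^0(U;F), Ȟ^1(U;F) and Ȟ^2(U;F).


cover nerve:
  W12={p,t} W13={u} W14={v} W15={q,w} W23={r} W45={x}
C dims 5,6; δ0: rk_F5 4
Ȟ^0: (5−4)−0=1 ⇒ Z/5
Ȟ^1: (6−0)−4=2 ⇒ Z/5 ⊕ Z/5
Ȟ^2: (0−0)−0=0 ⇒ 0

Ȟ^0(U;F) ≅ Z/5; Ȟ^1(U;F) ≅ Z/5 ⊕ Z/5; Ȟ^2(U;F) ≅ 0
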